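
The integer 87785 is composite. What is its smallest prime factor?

5

87785 is odd.
Digit sum 35, not divisible by 3.
Ends in 5: divisible by 5.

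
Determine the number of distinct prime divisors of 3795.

4

3795 = 3 · 1265
1265 = 5 · 253
253 = 11 · 23
3795 = 3 · 5 · 11 · 23, which has 4 distinct prime factors.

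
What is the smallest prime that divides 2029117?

37

2029117 is odd.
Digit sum 22, not divisible by 3.
Ends in 7: not divisible by 5.
7: 2029117 = 7·289873 + 6
11: 2029117 = 11·184465 + 2
13: 2029117 = 13·156085 + 12
17: 2029117 = 17·119359 + 14
19: 2029117 = 19·106795 + 12
23: 2029117 = 23·88222 + 11
29: 2029117 = 29·69969 + 16
31: 2029117 = 31·65455 + 12
37: 2029117 = 37·54841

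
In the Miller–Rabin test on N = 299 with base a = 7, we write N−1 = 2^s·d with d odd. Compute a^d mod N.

180

299 − 1 = 298 = 2^1 · 149, so d = 149.
7^1 ≡ 7 (mod 299)
7^2 ≡ 7^2 = 49 ≡ 49 (mod 299)
7^4 ≡ 49^2 = 2401 ≡ 9 (mod 299)
7^8 ≡ 9^2 = 81 ≡ 81 (mod 299)
7^16 ≡ 81^2 = 6561 ≡ 282 (mod 299)
7^32 ≡ 282^2 = 79524 ≡ 289 (mod 299)
7^64 ≡ 289^2 = 83521 ≡ 100 (mod 299)
7^128 ≡ 100^2 = 10000 ≡ 133 (mod 299)
149 = 128 + 16 + 4 + 1 in binary powers of 2.
So 7^149 ≡ 133 · 282 · 9 · 7 ≡ 180 (mod 299).
Squaring chain: 180; never reaches −1, so base 7 is a Miller–Rabin witness that 299 is composite.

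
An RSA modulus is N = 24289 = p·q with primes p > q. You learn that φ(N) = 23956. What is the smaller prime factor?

φ(n) = (p−1)(q−1) = n − (p+q) + 1, so p + q = 24289 − 23956 + 1 = 334.
p and q are the roots of t² − 334t + 24289 = 0.
Discriminant: 334² − 4·24289 = 111556 − 97156 = 14400; √14400 = 120.
q = (334 − 120)/2 = 107, p = (334 + 120)/2 = 227.
Check: 107 · 227 = 24289.

107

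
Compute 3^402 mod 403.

287

3^1 ≡ 3 (mod 403)
3^2 ≡ 3^2 = 9 ≡ 9 (mod 403)
3^4 ≡ 9^2 = 81 ≡ 81 (mod 403)
3^8 ≡ 81^2 = 6561 ≡ 113 (mod 403)
3^16 ≡ 113^2 = 12769 ≡ 276 (mod 403)
3^32 ≡ 276^2 = 76176 ≡ 9 (mod 403)
3^64 ≡ 9^2 = 81 ≡ 81 (mod 403)
3^128 ≡ 81^2 = 6561 ≡ 113 (mod 403)
3^256 ≡ 113^2 = 12769 ≡ 276 (mod 403)
402 = 256 + 128 + 16 + 2 in binary powers of 2.
So 3^402 ≡ 276 · 113 · 276 · 9 ≡ 287 (mod 403).
Since 287 ≠ 1, base 3 is a Fermat witness: 403 is composite.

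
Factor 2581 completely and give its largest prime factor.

89

2581 = 29 · 89
89 is prime.
So 2581 = 29 · 89; the largest prime factor is 89.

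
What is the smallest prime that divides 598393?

31

598393 is odd.
Digit sum 37, not divisible by 3.
Ends in 3: not divisible by 5.
7: 598393 = 7·85484 + 5
11: 598393 = 11·54399 + 4
13: 598393 = 13·46030 + 3
17: 598393 = 17·35199 + 10
19: 598393 = 19·31494 + 7
23: 598393 = 23·26017 + 2
29: 598393 = 29·20634 + 7
31: 598393 = 31·19303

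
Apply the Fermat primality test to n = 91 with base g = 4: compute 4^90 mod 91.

4^1 ≡ 4 (mod 91)
4^2 ≡ 4^2 = 16 ≡ 16 (mod 91)
4^4 ≡ 16^2 = 256 ≡ 74 (mod 91)
4^8 ≡ 74^2 = 5476 ≡ 16 (mod 91)
4^16 ≡ 16^2 = 256 ≡ 74 (mod 91)
4^32 ≡ 74^2 = 5476 ≡ 16 (mod 91)
4^64 ≡ 16^2 = 256 ≡ 74 (mod 91)
90 = 64 + 16 + 8 + 2 in binary powers of 2.
So 4^90 ≡ 74 · 74 · 16 · 16 ≡ 1 (mod 91).
Since the result is 1, base 4 gives no evidence that 91 is composite.

1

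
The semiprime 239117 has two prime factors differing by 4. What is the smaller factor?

Since p = q + 4, we have 239117 = q(q + 4), so q² + 4q − 239117 = 0.
Discriminant: 4² + 4·239117 = 16 + 956468 = 956484; √956484 = 978.
q = (−4 + 978)/2 = 487, and p = q + 4 = 491.
Check: 487 · 491 = 239117.

487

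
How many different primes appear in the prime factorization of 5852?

5852 = 2^2 · 1463
1463 = 7 · 209
209 = 11 · 19
5852 = 2^2 · 7 · 11 · 19, which has 4 distinct prime factors.

4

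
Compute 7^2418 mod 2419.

7^1 ≡ 7 (mod 2419)
7^2 ≡ 7^2 = 49 ≡ 49 (mod 2419)
7^4 ≡ 49^2 = 2401 ≡ 2401 (mod 2419)
7^8 ≡ 2401^2 = 5764801 ≡ 324 (mod 2419)
7^16 ≡ 324^2 = 104976 ≡ 959 (mod 2419)
7^32 ≡ 959^2 = 919681 ≡ 461 (mod 2419)
7^64 ≡ 461^2 = 212521 ≡ 2068 (mod 2419)
7^128 ≡ 2068^2 = 4276624 ≡ 2251 (mod 2419)
7^256 ≡ 2251^2 = 5067001 ≡ 1615 (mod 2419)
7^512 ≡ 1615^2 = 2608225 ≡ 543 (mod 2419)
7^1024 ≡ 543^2 = 294849 ≡ 2150 (mod 2419)
7^2048 ≡ 2150^2 = 4622500 ≡ 2210 (mod 2419)
2418 = 2048 + 256 + 64 + 32 + 16 + 2 in binary powers of 2.
So 7^2418 ≡ 2210 · 1615 · 2068 · 461 · 959 · 49 ≡ 743 (mod 2419).
Since 743 ≠ 1, base 7 is a Fermat witness: 2419 is composite.

743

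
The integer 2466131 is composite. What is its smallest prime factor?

2466131 is odd.
Digit sum 23, not divisible by 3.
Ends in 1: not divisible by 5.
7: 2466131 = 7·352304 + 3
11: 2466131 = 11·224193 + 8
13: 2466131 = 13·189702 + 5
17: 2466131 = 17·145066 + 9
19: 2466131 = 19·129796 + 7
23: 2466131 = 23·107223 + 2
29: 2466131 = 29·85039

29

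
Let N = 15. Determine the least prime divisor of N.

3

15 is odd.
Digit sum 6, divisible by 3.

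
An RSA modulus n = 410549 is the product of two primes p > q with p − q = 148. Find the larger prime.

719

Since p = q + 148, we have 410549 = q(q + 148), so q² + 148q − 410549 = 0.
Discriminant: 148² + 4·410549 = 21904 + 1642196 = 1664100; √1664100 = 1290.
q = (−148 + 1290)/2 = 571, and p = q + 148 = 719.
Check: 571 · 719 = 410549.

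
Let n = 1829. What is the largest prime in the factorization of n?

59

1829 = 31 · 59
59 is prime.
So 1829 = 31 · 59; the largest prime factor is 59.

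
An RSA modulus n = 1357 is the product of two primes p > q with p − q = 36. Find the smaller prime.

23

Since p = q + 36, we have 1357 = q(q + 36), so q² + 36q − 1357 = 0.
Discriminant: 36² + 4·1357 = 1296 + 5428 = 6724; √6724 = 82.
q = (−36 + 82)/2 = 23, and p = q + 36 = 59.
Check: 23 · 59 = 1357.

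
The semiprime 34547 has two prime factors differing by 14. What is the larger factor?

193

Since p = q + 14, we have 34547 = q(q + 14), so q² + 14q − 34547 = 0.
Discriminant: 14² + 4·34547 = 196 + 138188 = 138384; √138384 = 372.
q = (−14 + 372)/2 = 179, and p = q + 14 = 193.
Check: 179 · 193 = 34547.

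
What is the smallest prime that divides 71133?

3

71133 is odd.
Digit sum 15, divisible by 3.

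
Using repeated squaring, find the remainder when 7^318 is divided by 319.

7^1 ≡ 7 (mod 319)
7^2 ≡ 7^2 = 49 ≡ 49 (mod 319)
7^4 ≡ 49^2 = 2401 ≡ 168 (mod 319)
7^8 ≡ 168^2 = 28224 ≡ 152 (mod 319)
7^16 ≡ 152^2 = 23104 ≡ 136 (mod 319)
7^32 ≡ 136^2 = 18496 ≡ 313 (mod 319)
7^64 ≡ 313^2 = 97969 ≡ 36 (mod 319)
7^128 ≡ 36^2 = 1296 ≡ 20 (mod 319)
7^256 ≡ 20^2 = 400 ≡ 81 (mod 319)
318 = 256 + 32 + 16 + 8 + 4 + 2 in binary powers of 2.
So 7^318 ≡ 81 · 313 · 136 · 152 · 168 · 49 ≡ 53 (mod 319).
Since 53 ≠ 1, base 7 is a Fermat witness: 319 is composite.

53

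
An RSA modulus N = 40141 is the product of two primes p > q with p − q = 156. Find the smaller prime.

Since p = q + 156, we have 40141 = q(q + 156), so q² + 156q − 40141 = 0.
Discriminant: 156² + 4·40141 = 24336 + 160564 = 184900; √184900 = 430.
q = (−156 + 430)/2 = 137, and p = q + 156 = 293.
Check: 137 · 293 = 40141.

137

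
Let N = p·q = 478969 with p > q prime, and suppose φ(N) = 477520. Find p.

941

φ(n) = (p−1)(q−1) = n − (p+q) + 1, so p + q = 478969 − 477520 + 1 = 1450.
p and q are the roots of t² − 1450t + 478969 = 0.
Discriminant: 1450² − 4·478969 = 2102500 − 1915876 = 186624; √186624 = 432.
q = (1450 − 432)/2 = 509, p = (1450 + 432)/2 = 941.
Check: 509 · 941 = 478969.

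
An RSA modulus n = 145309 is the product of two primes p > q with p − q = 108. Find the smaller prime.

Since p = q + 108, we have 145309 = q(q + 108), so q² + 108q − 145309 = 0.
Discriminant: 108² + 4·145309 = 11664 + 581236 = 592900; √592900 = 770.
q = (−108 + 770)/2 = 331, and p = q + 108 = 439.
Check: 331 · 439 = 145309.

331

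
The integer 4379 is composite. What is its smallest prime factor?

29

4379 is odd.
Digit sum 23, not divisible by 3.
Ends in 9: not divisible by 5.
7: 4379 = 7·625 + 4
11: 4379 = 11·398 + 1
13: 4379 = 13·336 + 11
17: 4379 = 17·257 + 10
19: 4379 = 19·230 + 9
23: 4379 = 23·190 + 9
29: 4379 = 29·151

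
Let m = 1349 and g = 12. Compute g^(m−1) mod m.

12^1 ≡ 12 (mod 1349)
12^2 ≡ 12^2 = 144 ≡ 144 (mod 1349)
12^4 ≡ 144^2 = 20736 ≡ 501 (mod 1349)
12^8 ≡ 501^2 = 251001 ≡ 87 (mod 1349)
12^16 ≡ 87^2 = 7569 ≡ 824 (mod 1349)
12^32 ≡ 824^2 = 678976 ≡ 429 (mod 1349)
12^64 ≡ 429^2 = 184041 ≡ 577 (mod 1349)
12^128 ≡ 577^2 = 332929 ≡ 1075 (mod 1349)
12^256 ≡ 1075^2 = 1155625 ≡ 881 (mod 1349)
12^512 ≡ 881^2 = 776161 ≡ 486 (mod 1349)
12^1024 ≡ 486^2 = 236196 ≡ 121 (mod 1349)
1348 = 1024 + 256 + 64 + 4 in binary powers of 2.
So 12^1348 ≡ 121 · 881 · 577 · 501 ≡ 938 (mod 1349).
Since 938 ≠ 1, base 12 is a Fermat witness: 1349 is composite.

938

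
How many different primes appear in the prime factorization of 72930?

6

72930 = 2 · 36465
36465 = 3 · 12155
12155 = 5 · 2431
2431 = 11 · 221
221 = 13 · 17
72930 = 2 · 3 · 5 · 11 · 13 · 17, which has 6 distinct prime factors.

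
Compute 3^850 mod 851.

303

3^1 ≡ 3 (mod 851)
3^2 ≡ 3^2 = 9 ≡ 9 (mod 851)
3^4 ≡ 9^2 = 81 ≡ 81 (mod 851)
3^8 ≡ 81^2 = 6561 ≡ 604 (mod 851)
3^16 ≡ 604^2 = 364816 ≡ 588 (mod 851)
3^32 ≡ 588^2 = 345744 ≡ 238 (mod 851)
3^64 ≡ 238^2 = 56644 ≡ 478 (mod 851)
3^128 ≡ 478^2 = 228484 ≡ 416 (mod 851)
3^256 ≡ 416^2 = 173056 ≡ 303 (mod 851)
3^512 ≡ 303^2 = 91809 ≡ 752 (mod 851)
850 = 512 + 256 + 64 + 16 + 2 in binary powers of 2.
So 3^850 ≡ 752 · 303 · 478 · 588 · 9 ≡ 303 (mod 851).
Since 303 ≠ 1, base 3 is a Fermat witness: 851 is composite.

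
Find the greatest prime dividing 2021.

2021 = 43 · 47
47 is prime.
So 2021 = 43 · 47; the largest prime factor is 47.

47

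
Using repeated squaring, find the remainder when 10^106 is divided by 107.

1

10^1 ≡ 10 (mod 107)
10^2 ≡ 10^2 = 100 ≡ 100 (mod 107)
10^4 ≡ 100^2 = 10000 ≡ 49 (mod 107)
10^8 ≡ 49^2 = 2401 ≡ 47 (mod 107)
10^16 ≡ 47^2 = 2209 ≡ 69 (mod 107)
10^32 ≡ 69^2 = 4761 ≡ 53 (mod 107)
10^64 ≡ 53^2 = 2809 ≡ 27 (mod 107)
106 = 64 + 32 + 8 + 2 in binary powers of 2.
So 10^106 ≡ 27 · 53 · 47 · 100 ≡ 1 (mod 107).
Since the result is 1, base 10 gives no evidence that 107 is composite.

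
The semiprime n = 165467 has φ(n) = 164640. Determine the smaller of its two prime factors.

337

φ(n) = (p−1)(q−1) = n − (p+q) + 1, so p + q = 165467 − 164640 + 1 = 828.
p and q are the roots of t² − 828t + 165467 = 0.
Discriminant: 828² − 4·165467 = 685584 − 661868 = 23716; √23716 = 154.
q = (828 − 154)/2 = 337, p = (828 + 154)/2 = 491.
Check: 337 · 491 = 165467.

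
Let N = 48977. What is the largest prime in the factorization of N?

67

48977 = 17 · 2881
2881 = 43 · 67
67 is prime.
So 48977 = 17 · 43 · 67; the largest prime factor is 67.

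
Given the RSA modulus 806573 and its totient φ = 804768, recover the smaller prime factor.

809

φ(n) = (p−1)(q−1) = n − (p+q) + 1, so p + q = 806573 − 804768 + 1 = 1806.
p and q are the roots of t² − 1806t + 806573 = 0.
Discriminant: 1806² − 4·806573 = 3261636 − 3226292 = 35344; √35344 = 188.
q = (1806 − 188)/2 = 809, p = (1806 + 188)/2 = 997.
Check: 809 · 997 = 806573.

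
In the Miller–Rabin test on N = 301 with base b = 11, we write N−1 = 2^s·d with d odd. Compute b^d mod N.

301 − 1 = 300 = 2^2 · 75, so d = 75.
11^1 ≡ 11 (mod 301)
11^2 ≡ 11^2 = 121 ≡ 121 (mod 301)
11^4 ≡ 121^2 = 14641 ≡ 193 (mod 301)
11^8 ≡ 193^2 = 37249 ≡ 226 (mod 301)
11^16 ≡ 226^2 = 51076 ≡ 207 (mod 301)
11^32 ≡ 207^2 = 42849 ≡ 107 (mod 301)
11^64 ≡ 107^2 = 11449 ≡ 11 (mod 301)
75 = 64 + 8 + 2 + 1 in binary powers of 2.
So 11^75 ≡ 11 · 226 · 121 · 11 ≡ 274 (mod 301).
Squaring chain: 274 → 127; never reaches −1, so base 11 is a Miller–Rabin witness that 301 is composite.

274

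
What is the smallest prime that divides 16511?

11

16511 is odd.
Digit sum 14, not divisible by 3.
Ends in 1: not divisible by 5.
7: 16511 = 7·2358 + 5
11: 16511 = 11·1501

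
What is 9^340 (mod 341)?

67

9^1 ≡ 9 (mod 341)
9^2 ≡ 9^2 = 81 ≡ 81 (mod 341)
9^4 ≡ 81^2 = 6561 ≡ 82 (mod 341)
9^8 ≡ 82^2 = 6724 ≡ 245 (mod 341)
9^16 ≡ 245^2 = 60025 ≡ 9 (mod 341)
9^32 ≡ 9^2 = 81 ≡ 81 (mod 341)
9^64 ≡ 81^2 = 6561 ≡ 82 (mod 341)
9^128 ≡ 82^2 = 6724 ≡ 245 (mod 341)
9^256 ≡ 245^2 = 60025 ≡ 9 (mod 341)
340 = 256 + 64 + 16 + 4 in binary powers of 2.
So 9^340 ≡ 9 · 82 · 9 · 82 ≡ 67 (mod 341).
Since 67 ≠ 1, base 9 is a Fermat witness: 341 is composite.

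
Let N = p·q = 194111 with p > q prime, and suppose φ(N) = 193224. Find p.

φ(n) = (p−1)(q−1) = n − (p+q) + 1, so p + q = 194111 − 193224 + 1 = 888.
p and q are the roots of t² − 888t + 194111 = 0.
Discriminant: 888² − 4·194111 = 788544 − 776444 = 12100; √12100 = 110.
q = (888 − 110)/2 = 389, p = (888 + 110)/2 = 499.
Check: 389 · 499 = 194111.

499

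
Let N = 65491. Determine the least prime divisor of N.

79

65491 is odd.
Digit sum 25, not divisible by 3.
Ends in 1: not divisible by 5.
7: 65491 = 7·9355 + 6
11: 65491 = 11·5953 + 8
13: 65491 = 13·5037 + 10
17: 65491 = 17·3852 + 7
19: 65491 = 19·3446 + 17
23: 65491 = 23·2847 + 10
29: 65491 = 29·2258 + 9
31: 65491 = 31·2112 + 19
37: 65491 = 37·1770 + 1
41: 65491 = 41·1597 + 14
43: 65491 = 43·1523 + 2
47: 65491 = 47·1393 + 20
53: 65491 = 53·1235 + 36
59: 65491 = 59·1110 + 1
61: 65491 = 61·1073 + 38
67: 65491 = 67·977 + 32
71: 65491 = 71·922 + 29
73: 65491 = 73·897 + 10
79: 65491 = 79·829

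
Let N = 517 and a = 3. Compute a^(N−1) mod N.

487

3^1 ≡ 3 (mod 517)
3^2 ≡ 3^2 = 9 ≡ 9 (mod 517)
3^4 ≡ 9^2 = 81 ≡ 81 (mod 517)
3^8 ≡ 81^2 = 6561 ≡ 357 (mod 517)
3^16 ≡ 357^2 = 127449 ≡ 267 (mod 517)
3^32 ≡ 267^2 = 71289 ≡ 460 (mod 517)
3^64 ≡ 460^2 = 211600 ≡ 147 (mod 517)
3^128 ≡ 147^2 = 21609 ≡ 412 (mod 517)
3^256 ≡ 412^2 = 169744 ≡ 168 (mod 517)
3^512 ≡ 168^2 = 28224 ≡ 306 (mod 517)
516 = 512 + 4 in binary powers of 2.
So 3^516 ≡ 306 · 81 ≡ 487 (mod 517).
Since 487 ≠ 1, base 3 is a Fermat witness: 517 is composite.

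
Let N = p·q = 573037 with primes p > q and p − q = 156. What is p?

839

Since p = q + 156, we have 573037 = q(q + 156), so q² + 156q − 573037 = 0.
Discriminant: 156² + 4·573037 = 24336 + 2292148 = 2316484; √2316484 = 1522.
q = (−156 + 1522)/2 = 683, and p = q + 156 = 839.
Check: 683 · 839 = 573037.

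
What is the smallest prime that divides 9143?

41

9143 is odd.
Digit sum 17, not divisible by 3.
Ends in 3: not divisible by 5.
7: 9143 = 7·1306 + 1
11: 9143 = 11·831 + 2
13: 9143 = 13·703 + 4
17: 9143 = 17·537 + 14
19: 9143 = 19·481 + 4
23: 9143 = 23·397 + 12
29: 9143 = 29·315 + 8
31: 9143 = 31·294 + 29
37: 9143 = 37·247 + 4
41: 9143 = 41·223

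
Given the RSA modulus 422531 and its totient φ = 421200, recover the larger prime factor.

811

φ(n) = (p−1)(q−1) = n − (p+q) + 1, so p + q = 422531 − 421200 + 1 = 1332.
p and q are the roots of t² − 1332t + 422531 = 0.
Discriminant: 1332² − 4·422531 = 1774224 − 1690124 = 84100; √84100 = 290.
q = (1332 − 290)/2 = 521, p = (1332 + 290)/2 = 811.
Check: 521 · 811 = 422531.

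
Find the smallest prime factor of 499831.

41

499831 is odd.
Digit sum 34, not divisible by 3.
Ends in 1: not divisible by 5.
7: 499831 = 7·71404 + 3
11: 499831 = 11·45439 + 2
13: 499831 = 13·38448 + 7
17: 499831 = 17·29401 + 14
19: 499831 = 19·26306 + 17
23: 499831 = 23·21731 + 18
29: 499831 = 29·17235 + 16
31: 499831 = 31·16123 + 18
37: 499831 = 37·13508 + 35
41: 499831 = 41·12191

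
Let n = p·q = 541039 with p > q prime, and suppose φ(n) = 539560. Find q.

659

φ(n) = (p−1)(q−1) = n − (p+q) + 1, so p + q = 541039 − 539560 + 1 = 1480.
p and q are the roots of t² − 1480t + 541039 = 0.
Discriminant: 1480² − 4·541039 = 2190400 − 2164156 = 26244; √26244 = 162.
q = (1480 − 162)/2 = 659, p = (1480 + 162)/2 = 821.
Check: 659 · 821 = 541039.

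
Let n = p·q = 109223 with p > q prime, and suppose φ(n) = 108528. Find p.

457

φ(n) = (p−1)(q−1) = n − (p+q) + 1, so p + q = 109223 − 108528 + 1 = 696.
p and q are the roots of t² − 696t + 109223 = 0.
Discriminant: 696² − 4·109223 = 484416 − 436892 = 47524; √47524 = 218.
q = (696 − 218)/2 = 239, p = (696 + 218)/2 = 457.
Check: 239 · 457 = 109223.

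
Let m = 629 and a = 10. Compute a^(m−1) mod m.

565

10^1 ≡ 10 (mod 629)
10^2 ≡ 10^2 = 100 ≡ 100 (mod 629)
10^4 ≡ 100^2 = 10000 ≡ 565 (mod 629)
10^8 ≡ 565^2 = 319225 ≡ 322 (mod 629)
10^16 ≡ 322^2 = 103684 ≡ 528 (mod 629)
10^32 ≡ 528^2 = 278784 ≡ 137 (mod 629)
10^64 ≡ 137^2 = 18769 ≡ 528 (mod 629)
10^128 ≡ 528^2 = 278784 ≡ 137 (mod 629)
10^256 ≡ 137^2 = 18769 ≡ 528 (mod 629)
10^512 ≡ 528^2 = 278784 ≡ 137 (mod 629)
628 = 512 + 64 + 32 + 16 + 4 in binary powers of 2.
So 10^628 ≡ 137 · 528 · 137 · 528 · 565 ≡ 565 (mod 629).
Since 565 ≠ 1, base 10 is a Fermat witness: 629 is composite.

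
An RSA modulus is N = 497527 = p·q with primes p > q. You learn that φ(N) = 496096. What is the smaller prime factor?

φ(n) = (p−1)(q−1) = n − (p+q) + 1, so p + q = 497527 − 496096 + 1 = 1432.
p and q are the roots of t² − 1432t + 497527 = 0.
Discriminant: 1432² − 4·497527 = 2050624 − 1990108 = 60516; √60516 = 246.
q = (1432 − 246)/2 = 593, p = (1432 + 246)/2 = 839.
Check: 593 · 839 = 497527.

593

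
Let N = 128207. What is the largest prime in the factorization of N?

59

128207 = 41 · 3127
3127 = 53 · 59
59 is prime.
So 128207 = 41 · 53 · 59; the largest prime factor is 59.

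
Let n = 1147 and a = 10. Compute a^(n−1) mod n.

10^1 ≡ 10 (mod 1147)
10^2 ≡ 10^2 = 100 ≡ 100 (mod 1147)
10^4 ≡ 100^2 = 10000 ≡ 824 (mod 1147)
10^8 ≡ 824^2 = 678976 ≡ 1099 (mod 1147)
10^16 ≡ 1099^2 = 1207801 ≡ 10 (mod 1147)
10^32 ≡ 10^2 = 100 ≡ 100 (mod 1147)
10^64 ≡ 100^2 = 10000 ≡ 824 (mod 1147)
10^128 ≡ 824^2 = 678976 ≡ 1099 (mod 1147)
10^256 ≡ 1099^2 = 1207801 ≡ 10 (mod 1147)
10^512 ≡ 10^2 = 100 ≡ 100 (mod 1147)
10^1024 ≡ 100^2 = 10000 ≡ 824 (mod 1147)
1146 = 1024 + 64 + 32 + 16 + 8 + 2 in binary powers of 2.
So 10^1146 ≡ 824 · 824 · 100 · 10 · 1099 · 100 ≡ 963 (mod 1147).
Since 963 ≠ 1, base 10 is a Fermat witness: 1147 is composite.

963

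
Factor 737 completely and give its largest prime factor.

737 = 11 · 67
67 is prime.
So 737 = 11 · 67; the largest prime factor is 67.

67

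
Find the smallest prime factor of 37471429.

83

37471429 is odd.
Digit sum 37, not divisible by 3.
Ends in 9: not divisible by 5.
7: 37471429 = 7·5353061 + 2
11: 37471429 = 11·3406493 + 6
13: 37471429 = 13·2882417 + 8
17: 37471429 = 17·2204201 + 12
19: 37471429 = 19·1972180 + 9
23: 37471429 = 23·1629192 + 13
29: 37471429 = 29·1292118 + 7
31: 37471429 = 31·1208755 + 24
37: 37471429 = 37·1012741 + 12
41: 37471429 = 41·913937 + 12
43: 37471429 = 43·871428 + 25
47: 37471429 = 47·797264 + 21
53: 37471429 = 53·707008 + 5
59: 37471429 = 59·635108 + 57
61: 37471429 = 61·614285 + 44
67: 37471429 = 67·559275 + 4
71: 37471429 = 71·527766 + 43
73: 37471429 = 73·513307 + 18
79: 37471429 = 79·474321 + 70
83: 37471429 = 83·451463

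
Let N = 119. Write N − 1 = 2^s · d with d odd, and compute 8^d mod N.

119 − 1 = 118 = 2^1 · 59, so d = 59.
8^1 ≡ 8 (mod 119)
8^2 ≡ 8^2 = 64 ≡ 64 (mod 119)
8^4 ≡ 64^2 = 4096 ≡ 50 (mod 119)
8^8 ≡ 50^2 = 2500 ≡ 1 (mod 119)
8^16 ≡ 1^2 = 1 ≡ 1 (mod 119)
8^32 ≡ 1^2 = 1 ≡ 1 (mod 119)
59 = 32 + 16 + 8 + 2 + 1 in binary powers of 2.
So 8^59 ≡ 1 · 1 · 1 · 64 · 8 ≡ 36 (mod 119).
Squaring chain: 36; never reaches −1, so base 8 is a Miller–Rabin witness that 119 is composite.

36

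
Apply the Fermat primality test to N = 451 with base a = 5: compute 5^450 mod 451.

5^1 ≡ 5 (mod 451)
5^2 ≡ 5^2 = 25 ≡ 25 (mod 451)
5^4 ≡ 25^2 = 625 ≡ 174 (mod 451)
5^8 ≡ 174^2 = 30276 ≡ 59 (mod 451)
5^16 ≡ 59^2 = 3481 ≡ 324 (mod 451)
5^32 ≡ 324^2 = 104976 ≡ 344 (mod 451)
5^64 ≡ 344^2 = 118336 ≡ 174 (mod 451)
5^128 ≡ 174^2 = 30276 ≡ 59 (mod 451)
5^256 ≡ 59^2 = 3481 ≡ 324 (mod 451)
450 = 256 + 128 + 64 + 2 in binary powers of 2.
So 5^450 ≡ 324 · 59 · 174 · 25 ≡ 122 (mod 451).
Since 122 ≠ 1, base 5 is a Fermat witness: 451 is composite.

122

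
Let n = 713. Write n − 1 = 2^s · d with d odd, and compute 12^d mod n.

633

713 − 1 = 712 = 2^3 · 89, so d = 89.
12^1 ≡ 12 (mod 713)
12^2 ≡ 12^2 = 144 ≡ 144 (mod 713)
12^4 ≡ 144^2 = 20736 ≡ 59 (mod 713)
12^8 ≡ 59^2 = 3481 ≡ 629 (mod 713)
12^16 ≡ 629^2 = 395641 ≡ 639 (mod 713)
12^32 ≡ 639^2 = 408321 ≡ 485 (mod 713)
12^64 ≡ 485^2 = 235225 ≡ 648 (mod 713)
89 = 64 + 16 + 8 + 1 in binary powers of 2.
So 12^89 ≡ 648 · 639 · 629 · 12 ≡ 633 (mod 713).
Squaring chain: 633 → 696 → 289; never reaches −1, so base 12 is a Miller–Rabin witness that 713 is composite.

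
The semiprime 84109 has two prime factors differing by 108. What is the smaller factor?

241

Since p = q + 108, we have 84109 = q(q + 108), so q² + 108q − 84109 = 0.
Discriminant: 108² + 4·84109 = 11664 + 336436 = 348100; √348100 = 590.
q = (−108 + 590)/2 = 241, and p = q + 108 = 349.
Check: 241 · 349 = 84109.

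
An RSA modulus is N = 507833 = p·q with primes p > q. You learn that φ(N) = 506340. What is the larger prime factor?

φ(n) = (p−1)(q−1) = n − (p+q) + 1, so p + q = 507833 − 506340 + 1 = 1494.
p and q are the roots of t² − 1494t + 507833 = 0.
Discriminant: 1494² − 4·507833 = 2232036 − 2031332 = 200704; √200704 = 448.
q = (1494 − 448)/2 = 523, p = (1494 + 448)/2 = 971.
Check: 523 · 971 = 507833.

971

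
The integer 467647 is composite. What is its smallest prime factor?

467647 is odd.
Digit sum 34, not divisible by 3.
Ends in 7: not divisible by 5.
7: 467647 = 7·66806 + 5
11: 467647 = 11·42513 + 4
13: 467647 = 13·35972 + 11
17: 467647 = 17·27508 + 11
19: 467647 = 19·24613

19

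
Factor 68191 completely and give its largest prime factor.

97

68191 = 19 · 3589
3589 = 37 · 97
97 is prime.
So 68191 = 19 · 37 · 97; the largest prime factor is 97.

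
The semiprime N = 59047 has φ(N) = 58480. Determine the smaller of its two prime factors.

137

φ(n) = (p−1)(q−1) = n − (p+q) + 1, so p + q = 59047 − 58480 + 1 = 568.
p and q are the roots of t² − 568t + 59047 = 0.
Discriminant: 568² − 4·59047 = 322624 − 236188 = 86436; √86436 = 294.
q = (568 − 294)/2 = 137, p = (568 + 294)/2 = 431.
Check: 137 · 431 = 59047.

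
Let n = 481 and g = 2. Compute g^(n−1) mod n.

248

2^1 ≡ 2 (mod 481)
2^2 ≡ 2^2 = 4 ≡ 4 (mod 481)
2^4 ≡ 4^2 = 16 ≡ 16 (mod 481)
2^8 ≡ 16^2 = 256 ≡ 256 (mod 481)
2^16 ≡ 256^2 = 65536 ≡ 120 (mod 481)
2^32 ≡ 120^2 = 14400 ≡ 451 (mod 481)
2^64 ≡ 451^2 = 203401 ≡ 419 (mod 481)
2^128 ≡ 419^2 = 175561 ≡ 477 (mod 481)
2^256 ≡ 477^2 = 227529 ≡ 16 (mod 481)
480 = 256 + 128 + 64 + 32 in binary powers of 2.
So 2^480 ≡ 16 · 477 · 419 · 451 ≡ 248 (mod 481).
Since 248 ≠ 1, base 2 is a Fermat witness: 481 is composite.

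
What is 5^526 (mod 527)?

5^1 ≡ 5 (mod 527)
5^2 ≡ 5^2 = 25 ≡ 25 (mod 527)
5^4 ≡ 25^2 = 625 ≡ 98 (mod 527)
5^8 ≡ 98^2 = 9604 ≡ 118 (mod 527)
5^16 ≡ 118^2 = 13924 ≡ 222 (mod 527)
5^32 ≡ 222^2 = 49284 ≡ 273 (mod 527)
5^64 ≡ 273^2 = 74529 ≡ 222 (mod 527)
5^128 ≡ 222^2 = 49284 ≡ 273 (mod 527)
5^256 ≡ 273^2 = 74529 ≡ 222 (mod 527)
5^512 ≡ 222^2 = 49284 ≡ 273 (mod 527)
526 = 512 + 8 + 4 + 2 in binary powers of 2.
So 5^526 ≡ 273 · 118 · 98 · 25 ≡ 253 (mod 527).
Since 253 ≠ 1, base 5 is a Fermat witness: 527 is composite.

253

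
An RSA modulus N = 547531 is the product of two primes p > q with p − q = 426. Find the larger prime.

983

Since p = q + 426, we have 547531 = q(q + 426), so q² + 426q − 547531 = 0.
Discriminant: 426² + 4·547531 = 181476 + 2190124 = 2371600; √2371600 = 1540.
q = (−426 + 1540)/2 = 557, and p = q + 426 = 983.
Check: 557 · 983 = 547531.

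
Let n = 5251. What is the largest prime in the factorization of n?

89

5251 = 59 · 89
89 is prime.
So 5251 = 59 · 89; the largest prime factor is 89.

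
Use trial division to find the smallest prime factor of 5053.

31

5053 is odd.
Digit sum 13, not divisible by 3.
Ends in 3: not divisible by 5.
7: 5053 = 7·721 + 6
11: 5053 = 11·459 + 4
13: 5053 = 13·388 + 9
17: 5053 = 17·297 + 4
19: 5053 = 19·265 + 18
23: 5053 = 23·219 + 16
29: 5053 = 29·174 + 7
31: 5053 = 31·163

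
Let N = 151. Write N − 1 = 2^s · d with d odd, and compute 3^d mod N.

151 − 1 = 150 = 2^1 · 75, so d = 75.
3^1 ≡ 3 (mod 151)
3^2 ≡ 3^2 = 9 ≡ 9 (mod 151)
3^4 ≡ 9^2 = 81 ≡ 81 (mod 151)
3^8 ≡ 81^2 = 6561 ≡ 68 (mod 151)
3^16 ≡ 68^2 = 4624 ≡ 94 (mod 151)
3^32 ≡ 94^2 = 8836 ≡ 78 (mod 151)
3^64 ≡ 78^2 = 6084 ≡ 44 (mod 151)
75 = 64 + 8 + 2 + 1 in binary powers of 2.
So 3^75 ≡ 44 · 68 · 9 · 3 ≡ 150 (mod 151).
Since 3^d ≡ 150 (mod 151), base 3 does not prove 151 composite.

150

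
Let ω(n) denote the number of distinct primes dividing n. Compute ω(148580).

148580 = 2^2 · 37145
37145 = 5 · 7429
7429 = 17 · 437
437 = 19 · 23
148580 = 2^2 · 5 · 17 · 19 · 23, which has 5 distinct prime factors.

5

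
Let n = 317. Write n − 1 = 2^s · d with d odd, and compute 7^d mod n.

317 − 1 = 316 = 2^2 · 79, so d = 79.
7^1 ≡ 7 (mod 317)
7^2 ≡ 7^2 = 49 ≡ 49 (mod 317)
7^4 ≡ 49^2 = 2401 ≡ 182 (mod 317)
7^8 ≡ 182^2 = 33124 ≡ 156 (mod 317)
7^16 ≡ 156^2 = 24336 ≡ 244 (mod 317)
7^32 ≡ 244^2 = 59536 ≡ 257 (mod 317)
7^64 ≡ 257^2 = 66049 ≡ 113 (mod 317)
79 = 64 + 8 + 4 + 2 + 1 in binary powers of 2.
So 7^79 ≡ 113 · 156 · 182 · 49 · 7 ≡ 316 (mod 317).
Since 7^d ≡ 316 (mod 317), base 7 does not prove 317 composite.

316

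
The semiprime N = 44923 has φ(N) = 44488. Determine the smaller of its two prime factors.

167

φ(n) = (p−1)(q−1) = n − (p+q) + 1, so p + q = 44923 − 44488 + 1 = 436.
p and q are the roots of t² − 436t + 44923 = 0.
Discriminant: 436² − 4·44923 = 190096 − 179692 = 10404; √10404 = 102.
q = (436 − 102)/2 = 167, p = (436 + 102)/2 = 269.
Check: 167 · 269 = 44923.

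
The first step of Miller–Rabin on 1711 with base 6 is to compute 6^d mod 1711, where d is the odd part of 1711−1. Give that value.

1711 − 1 = 1710 = 2^1 · 855, so d = 855.
6^1 ≡ 6 (mod 1711)
6^2 ≡ 6^2 = 36 ≡ 36 (mod 1711)
6^4 ≡ 36^2 = 1296 ≡ 1296 (mod 1711)
6^8 ≡ 1296^2 = 1679616 ≡ 1125 (mod 1711)
6^16 ≡ 1125^2 = 1265625 ≡ 1196 (mod 1711)
6^32 ≡ 1196^2 = 1430416 ≡ 20 (mod 1711)
6^64 ≡ 20^2 = 400 ≡ 400 (mod 1711)
6^128 ≡ 400^2 = 160000 ≡ 877 (mod 1711)
6^256 ≡ 877^2 = 769129 ≡ 890 (mod 1711)
6^512 ≡ 890^2 = 792100 ≡ 1618 (mod 1711)
855 = 512 + 256 + 64 + 16 + 4 + 2 + 1 in binary powers of 2.
So 6^855 ≡ 1618 · 890 · 400 · 1196 · 1296 · 36 · 6 ≡ 760 (mod 1711).
Squaring chain: 760; never reaches −1, so base 6 is a Miller–Rabin witness that 1711 is composite.

760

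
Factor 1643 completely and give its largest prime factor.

53

1643 = 31 · 53
53 is prime.
So 1643 = 31 · 53; the largest prime factor is 53.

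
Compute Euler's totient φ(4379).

4200

Factor: 4379 = 29 · 151.
φ(4379) = (29−1) · (151−1) = 28 · 150 = 4200.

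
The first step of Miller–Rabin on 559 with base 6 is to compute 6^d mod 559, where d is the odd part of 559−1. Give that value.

216

559 − 1 = 558 = 2^1 · 279, so d = 279.
6^1 ≡ 6 (mod 559)
6^2 ≡ 6^2 = 36 ≡ 36 (mod 559)
6^4 ≡ 36^2 = 1296 ≡ 178 (mod 559)
6^8 ≡ 178^2 = 31684 ≡ 380 (mod 559)
6^16 ≡ 380^2 = 144400 ≡ 178 (mod 559)
6^32 ≡ 178^2 = 31684 ≡ 380 (mod 559)
6^64 ≡ 380^2 = 144400 ≡ 178 (mod 559)
6^128 ≡ 178^2 = 31684 ≡ 380 (mod 559)
6^256 ≡ 380^2 = 144400 ≡ 178 (mod 559)
279 = 256 + 16 + 4 + 2 + 1 in binary powers of 2.
So 6^279 ≡ 178 · 178 · 178 · 36 · 6 ≡ 216 (mod 559).
Squaring chain: 216; never reaches −1, so base 6 is a Miller–Rabin witness that 559 is composite.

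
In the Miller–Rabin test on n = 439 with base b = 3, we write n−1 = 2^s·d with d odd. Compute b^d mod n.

439 − 1 = 438 = 2^1 · 219, so d = 219.
3^1 ≡ 3 (mod 439)
3^2 ≡ 3^2 = 9 ≡ 9 (mod 439)
3^4 ≡ 9^2 = 81 ≡ 81 (mod 439)
3^8 ≡ 81^2 = 6561 ≡ 415 (mod 439)
3^16 ≡ 415^2 = 172225 ≡ 137 (mod 439)
3^32 ≡ 137^2 = 18769 ≡ 331 (mod 439)
3^64 ≡ 331^2 = 109561 ≡ 250 (mod 439)
3^128 ≡ 250^2 = 62500 ≡ 162 (mod 439)
219 = 128 + 64 + 16 + 8 + 2 + 1 in binary powers of 2.
So 3^219 ≡ 162 · 250 · 137 · 415 · 9 · 3 ≡ 438 (mod 439).
Since 3^d ≡ 438 (mod 439), base 3 does not prove 439 composite.

438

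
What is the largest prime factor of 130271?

97

130271 = 17 · 7663
7663 = 79 · 97
97 is prime.
So 130271 = 17 · 79 · 97; the largest prime factor is 97.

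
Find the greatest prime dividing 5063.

5063 = 61 · 83
83 is prime.
So 5063 = 61 · 83; the largest prime factor is 83.

83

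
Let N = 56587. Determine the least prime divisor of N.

71

56587 is odd.
Digit sum 31, not divisible by 3.
Ends in 7: not divisible by 5.
7: 56587 = 7·8083 + 6
11: 56587 = 11·5144 + 3
13: 56587 = 13·4352 + 11
17: 56587 = 17·3328 + 11
19: 56587 = 19·2978 + 5
23: 56587 = 23·2460 + 7
29: 56587 = 29·1951 + 8
31: 56587 = 31·1825 + 12
37: 56587 = 37·1529 + 14
41: 56587 = 41·1380 + 7
43: 56587 = 43·1315 + 42
47: 56587 = 47·1203 + 46
53: 56587 = 53·1067 + 36
59: 56587 = 59·959 + 6
61: 56587 = 61·927 + 40
67: 56587 = 67·844 + 39
71: 56587 = 71·797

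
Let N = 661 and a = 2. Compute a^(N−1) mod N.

2^1 ≡ 2 (mod 661)
2^2 ≡ 2^2 = 4 ≡ 4 (mod 661)
2^4 ≡ 4^2 = 16 ≡ 16 (mod 661)
2^8 ≡ 16^2 = 256 ≡ 256 (mod 661)
2^16 ≡ 256^2 = 65536 ≡ 97 (mod 661)
2^32 ≡ 97^2 = 9409 ≡ 155 (mod 661)
2^64 ≡ 155^2 = 24025 ≡ 229 (mod 661)
2^128 ≡ 229^2 = 52441 ≡ 222 (mod 661)
2^256 ≡ 222^2 = 49284 ≡ 370 (mod 661)
2^512 ≡ 370^2 = 136900 ≡ 73 (mod 661)
660 = 512 + 128 + 16 + 4 in binary powers of 2.
So 2^660 ≡ 73 · 222 · 97 · 16 ≡ 1 (mod 661).
Since the result is 1, base 2 gives no evidence that 661 is composite.

1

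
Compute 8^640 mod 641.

1

8^1 ≡ 8 (mod 641)
8^2 ≡ 8^2 = 64 ≡ 64 (mod 641)
8^4 ≡ 64^2 = 4096 ≡ 250 (mod 641)
8^8 ≡ 250^2 = 62500 ≡ 323 (mod 641)
8^16 ≡ 323^2 = 104329 ≡ 487 (mod 641)
8^32 ≡ 487^2 = 237169 ≡ 640 (mod 641)
8^64 ≡ 640^2 = 409600 ≡ 1 (mod 641)
8^128 ≡ 1^2 = 1 ≡ 1 (mod 641)
8^256 ≡ 1^2 = 1 ≡ 1 (mod 641)
8^512 ≡ 1^2 = 1 ≡ 1 (mod 641)
640 = 512 + 128 in binary powers of 2.
So 8^640 ≡ 1 · 1 ≡ 1 (mod 641).
Since the result is 1, base 8 gives no evidence that 641 is composite.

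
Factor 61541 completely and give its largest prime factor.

61541 = 19 · 3239
3239 = 41 · 79
79 is prime.
So 61541 = 19 · 41 · 79; the largest prime factor is 79.

79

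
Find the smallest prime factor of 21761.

47

21761 is odd.
Digit sum 17, not divisible by 3.
Ends in 1: not divisible by 5.
7: 21761 = 7·3108 + 5
11: 21761 = 11·1978 + 3
13: 21761 = 13·1673 + 12
17: 21761 = 17·1280 + 1
19: 21761 = 19·1145 + 6
23: 21761 = 23·946 + 3
29: 21761 = 29·750 + 11
31: 21761 = 31·701 + 30
37: 21761 = 37·588 + 5
41: 21761 = 41·530 + 31
43: 21761 = 43·506 + 3
47: 21761 = 47·463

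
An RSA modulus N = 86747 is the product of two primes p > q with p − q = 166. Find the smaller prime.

223

Since p = q + 166, we have 86747 = q(q + 166), so q² + 166q − 86747 = 0.
Discriminant: 166² + 4·86747 = 27556 + 346988 = 374544; √374544 = 612.
q = (−166 + 612)/2 = 223, and p = q + 166 = 389.
Check: 223 · 389 = 86747.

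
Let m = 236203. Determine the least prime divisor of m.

11

236203 is odd.
Digit sum 16, not divisible by 3.
Ends in 3: not divisible by 5.
7: 236203 = 7·33743 + 2
11: 236203 = 11·21473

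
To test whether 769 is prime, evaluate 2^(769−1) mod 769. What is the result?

2^1 ≡ 2 (mod 769)
2^2 ≡ 2^2 = 4 ≡ 4 (mod 769)
2^4 ≡ 4^2 = 16 ≡ 16 (mod 769)
2^8 ≡ 16^2 = 256 ≡ 256 (mod 769)
2^16 ≡ 256^2 = 65536 ≡ 171 (mod 769)
2^32 ≡ 171^2 = 29241 ≡ 19 (mod 769)
2^64 ≡ 19^2 = 361 ≡ 361 (mod 769)
2^128 ≡ 361^2 = 130321 ≡ 360 (mod 769)
2^256 ≡ 360^2 = 129600 ≡ 408 (mod 769)
2^512 ≡ 408^2 = 166464 ≡ 360 (mod 769)
768 = 512 + 256 in binary powers of 2.
So 2^768 ≡ 360 · 408 ≡ 1 (mod 769).
Since the result is 1, base 2 gives no evidence that 769 is composite.

1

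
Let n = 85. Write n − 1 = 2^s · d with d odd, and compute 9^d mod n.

59

85 − 1 = 84 = 2^2 · 21, so d = 21.
9^1 ≡ 9 (mod 85)
9^2 ≡ 9^2 = 81 ≡ 81 (mod 85)
9^4 ≡ 81^2 = 6561 ≡ 16 (mod 85)
9^8 ≡ 16^2 = 256 ≡ 1 (mod 85)
9^16 ≡ 1^2 = 1 ≡ 1 (mod 85)
21 = 16 + 4 + 1 in binary powers of 2.
So 9^21 ≡ 1 · 16 · 9 ≡ 59 (mod 85).
Squaring chain: 59 → 81; never reaches −1, so base 9 is a Miller–Rabin witness that 85 is composite.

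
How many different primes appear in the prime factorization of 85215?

85215 = 3 · 28405
28405 = 5 · 5681
5681 = 13 · 437
437 = 19 · 23
85215 = 3 · 5 · 13 · 19 · 23, which has 5 distinct prime factors.

5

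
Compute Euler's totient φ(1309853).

Factor: 1309853 = 61 · 109 · 197.
φ(1309853) = (61−1) · (109−1) · (197−1) = 60 · 108 · 196 = 1270080.

1270080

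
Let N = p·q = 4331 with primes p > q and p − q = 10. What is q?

61

Since p = q + 10, we have 4331 = q(q + 10), so q² + 10q − 4331 = 0.
Discriminant: 10² + 4·4331 = 100 + 17324 = 17424; √17424 = 132.
q = (−10 + 132)/2 = 61, and p = q + 10 = 71.
Check: 61 · 71 = 4331.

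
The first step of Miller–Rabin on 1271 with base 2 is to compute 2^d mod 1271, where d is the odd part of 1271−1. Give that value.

1271 − 1 = 1270 = 2^1 · 635, so d = 635.
2^1 ≡ 2 (mod 1271)
2^2 ≡ 2^2 = 4 ≡ 4 (mod 1271)
2^4 ≡ 4^2 = 16 ≡ 16 (mod 1271)
2^8 ≡ 16^2 = 256 ≡ 256 (mod 1271)
2^16 ≡ 256^2 = 65536 ≡ 715 (mod 1271)
2^32 ≡ 715^2 = 511225 ≡ 283 (mod 1271)
2^64 ≡ 283^2 = 80089 ≡ 16 (mod 1271)
2^128 ≡ 16^2 = 256 ≡ 256 (mod 1271)
2^256 ≡ 256^2 = 65536 ≡ 715 (mod 1271)
2^512 ≡ 715^2 = 511225 ≡ 283 (mod 1271)
635 = 512 + 64 + 32 + 16 + 8 + 2 + 1 in binary powers of 2.
So 2^635 ≡ 283 · 16 · 283 · 715 · 256 · 4 · 2 ≡ 993 (mod 1271).
Squaring chain: 993; never reaches −1, so base 2 is a Miller–Rabin witness that 1271 is composite.

993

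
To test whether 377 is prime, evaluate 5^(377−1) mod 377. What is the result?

326

5^1 ≡ 5 (mod 377)
5^2 ≡ 5^2 = 25 ≡ 25 (mod 377)
5^4 ≡ 25^2 = 625 ≡ 248 (mod 377)
5^8 ≡ 248^2 = 61504 ≡ 53 (mod 377)
5^16 ≡ 53^2 = 2809 ≡ 170 (mod 377)
5^32 ≡ 170^2 = 28900 ≡ 248 (mod 377)
5^64 ≡ 248^2 = 61504 ≡ 53 (mod 377)
5^128 ≡ 53^2 = 2809 ≡ 170 (mod 377)
5^256 ≡ 170^2 = 28900 ≡ 248 (mod 377)
376 = 256 + 64 + 32 + 16 + 8 in binary powers of 2.
So 5^376 ≡ 248 · 53 · 248 · 170 · 53 ≡ 326 (mod 377).
Since 326 ≠ 1, base 5 is a Fermat witness: 377 is composite.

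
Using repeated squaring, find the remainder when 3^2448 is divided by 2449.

3^1 ≡ 3 (mod 2449)
3^2 ≡ 3^2 = 9 ≡ 9 (mod 2449)
3^4 ≡ 9^2 = 81 ≡ 81 (mod 2449)
3^8 ≡ 81^2 = 6561 ≡ 1663 (mod 2449)
3^16 ≡ 1663^2 = 2765569 ≡ 648 (mod 2449)
3^32 ≡ 648^2 = 419904 ≡ 1125 (mod 2449)
3^64 ≡ 1125^2 = 1265625 ≡ 1941 (mod 2449)
3^128 ≡ 1941^2 = 3767481 ≡ 919 (mod 2449)
3^256 ≡ 919^2 = 844561 ≡ 2105 (mod 2449)
3^512 ≡ 2105^2 = 4431025 ≡ 784 (mod 2449)
3^1024 ≡ 784^2 = 614656 ≡ 2406 (mod 2449)
3^2048 ≡ 2406^2 = 5788836 ≡ 1849 (mod 2449)
2448 = 2048 + 256 + 128 + 16 in binary powers of 2.
So 3^2448 ≡ 1849 · 2105 · 919 · 648 ≡ 283 (mod 2449).
Since 283 ≠ 1, base 3 is a Fermat witness: 2449 is composite.

283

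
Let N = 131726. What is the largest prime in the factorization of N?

97

131726 = 2 · 65863
65863 = 7 · 9409
9409 = 97 · 97
97 = 97 · 1
So 131726 = 2 · 7 · 97^2; the largest prime factor is 97.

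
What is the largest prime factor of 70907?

97

70907 = 17 · 4171
4171 = 43 · 97
97 is prime.
So 70907 = 17 · 43 · 97; the largest prime factor is 97.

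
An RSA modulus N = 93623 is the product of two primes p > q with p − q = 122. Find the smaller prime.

Since p = q + 122, we have 93623 = q(q + 122), so q² + 122q − 93623 = 0.
Discriminant: 122² + 4·93623 = 14884 + 374492 = 389376; √389376 = 624.
q = (−122 + 624)/2 = 251, and p = q + 122 = 373.
Check: 251 · 373 = 93623.

251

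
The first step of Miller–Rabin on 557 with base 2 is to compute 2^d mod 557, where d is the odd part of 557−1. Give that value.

118

557 − 1 = 556 = 2^2 · 139, so d = 139.
2^1 ≡ 2 (mod 557)
2^2 ≡ 2^2 = 4 ≡ 4 (mod 557)
2^4 ≡ 4^2 = 16 ≡ 16 (mod 557)
2^8 ≡ 16^2 = 256 ≡ 256 (mod 557)
2^16 ≡ 256^2 = 65536 ≡ 367 (mod 557)
2^32 ≡ 367^2 = 134689 ≡ 452 (mod 557)
2^64 ≡ 452^2 = 204304 ≡ 442 (mod 557)
2^128 ≡ 442^2 = 195364 ≡ 414 (mod 557)
139 = 128 + 8 + 2 + 1 in binary powers of 2.
So 2^139 ≡ 414 · 256 · 4 · 2 ≡ 118 (mod 557).
Squaring chain: 118 → 556; reaches −1, so base 2 does not prove 557 composite.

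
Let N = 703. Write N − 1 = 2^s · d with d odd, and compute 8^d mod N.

512

703 − 1 = 702 = 2^1 · 351, so d = 351.
8^1 ≡ 8 (mod 703)
8^2 ≡ 8^2 = 64 ≡ 64 (mod 703)
8^4 ≡ 64^2 = 4096 ≡ 581 (mod 703)
8^8 ≡ 581^2 = 337561 ≡ 121 (mod 703)
8^16 ≡ 121^2 = 14641 ≡ 581 (mod 703)
8^32 ≡ 581^2 = 337561 ≡ 121 (mod 703)
8^64 ≡ 121^2 = 14641 ≡ 581 (mod 703)
8^128 ≡ 581^2 = 337561 ≡ 121 (mod 703)
8^256 ≡ 121^2 = 14641 ≡ 581 (mod 703)
351 = 256 + 64 + 16 + 8 + 4 + 2 + 1 in binary powers of 2.
So 8^351 ≡ 581 · 581 · 581 · 121 · 581 · 64 · 8 ≡ 512 (mod 703).
Squaring chain: 512; never reaches −1, so base 8 is a Miller–Rabin witness that 703 is composite.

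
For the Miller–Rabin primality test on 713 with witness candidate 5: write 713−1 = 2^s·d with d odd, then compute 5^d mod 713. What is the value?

304

713 − 1 = 712 = 2^3 · 89, so d = 89.
5^1 ≡ 5 (mod 713)
5^2 ≡ 5^2 = 25 ≡ 25 (mod 713)
5^4 ≡ 25^2 = 625 ≡ 625 (mod 713)
5^8 ≡ 625^2 = 390625 ≡ 614 (mod 713)
5^16 ≡ 614^2 = 376996 ≡ 532 (mod 713)
5^32 ≡ 532^2 = 283024 ≡ 676 (mod 713)
5^64 ≡ 676^2 = 456976 ≡ 656 (mod 713)
89 = 64 + 16 + 8 + 1 in binary powers of 2.
So 5^89 ≡ 656 · 532 · 614 · 5 ≡ 304 (mod 713).
Squaring chain: 304 → 439 → 211; never reaches −1, so base 5 is a Miller–Rabin witness that 713 is composite.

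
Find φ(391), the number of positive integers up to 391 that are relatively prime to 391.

352

Factor: 391 = 17 · 23.
φ(391) = (17−1) · (23−1) = 16 · 22 = 352.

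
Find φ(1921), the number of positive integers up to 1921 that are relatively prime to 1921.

1792

Factor: 1921 = 17 · 113.
φ(1921) = (17−1) · (113−1) = 16 · 112 = 1792.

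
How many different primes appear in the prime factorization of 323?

323 = 17 · 19
323 = 17 · 19, which has 2 distinct prime factors.

2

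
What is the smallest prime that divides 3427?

3427 is odd.
Digit sum 16, not divisible by 3.
Ends in 7: not divisible by 5.
7: 3427 = 7·489 + 4
11: 3427 = 11·311 + 6
13: 3427 = 13·263 + 8
17: 3427 = 17·201 + 10
19: 3427 = 19·180 + 7
23: 3427 = 23·149

23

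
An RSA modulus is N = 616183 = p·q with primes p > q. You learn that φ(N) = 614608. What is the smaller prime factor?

φ(n) = (p−1)(q−1) = n − (p+q) + 1, so p + q = 616183 − 614608 + 1 = 1576.
p and q are the roots of t² − 1576t + 616183 = 0.
Discriminant: 1576² − 4·616183 = 2483776 − 2464732 = 19044; √19044 = 138.
q = (1576 − 138)/2 = 719, p = (1576 + 138)/2 = 857.
Check: 719 · 857 = 616183.

719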